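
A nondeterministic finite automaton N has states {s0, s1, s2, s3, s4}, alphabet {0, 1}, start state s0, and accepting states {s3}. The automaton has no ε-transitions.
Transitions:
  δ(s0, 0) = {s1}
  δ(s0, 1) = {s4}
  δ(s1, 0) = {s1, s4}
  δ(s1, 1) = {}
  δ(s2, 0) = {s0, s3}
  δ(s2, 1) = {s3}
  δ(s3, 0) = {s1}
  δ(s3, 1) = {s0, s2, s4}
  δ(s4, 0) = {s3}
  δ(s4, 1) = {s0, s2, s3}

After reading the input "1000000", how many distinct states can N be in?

3

Start: {s0}
read 1: {s4}
read 0: {s3}
read 0: {s1}
read 0: {s1, s4}
read 0: {s1, s3, s4}
read 0: {s1, s3, s4}
read 0: {s1, s3, s4}
Final reachable set {s1, s3, s4} has 3 states.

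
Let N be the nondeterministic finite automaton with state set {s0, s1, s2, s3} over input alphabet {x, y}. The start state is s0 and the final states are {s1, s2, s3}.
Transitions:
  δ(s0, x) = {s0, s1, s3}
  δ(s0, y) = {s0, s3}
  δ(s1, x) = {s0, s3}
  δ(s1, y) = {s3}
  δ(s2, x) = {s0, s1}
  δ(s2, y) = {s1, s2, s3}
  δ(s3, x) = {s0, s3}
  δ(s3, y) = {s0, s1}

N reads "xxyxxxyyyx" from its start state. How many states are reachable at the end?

3

Start: {s0}
read x: {s0, s1, s3}
read x: {s0, s1, s3}
read y: {s0, s1, s3}
read x: {s0, s1, s3}
read x: {s0, s1, s3}
read x: {s0, s1, s3}
read y: {s0, s1, s3}
read y: {s0, s1, s3}
read y: {s0, s1, s3}
read x: {s0, s1, s3}
Final reachable set {s0, s1, s3} has 3 states.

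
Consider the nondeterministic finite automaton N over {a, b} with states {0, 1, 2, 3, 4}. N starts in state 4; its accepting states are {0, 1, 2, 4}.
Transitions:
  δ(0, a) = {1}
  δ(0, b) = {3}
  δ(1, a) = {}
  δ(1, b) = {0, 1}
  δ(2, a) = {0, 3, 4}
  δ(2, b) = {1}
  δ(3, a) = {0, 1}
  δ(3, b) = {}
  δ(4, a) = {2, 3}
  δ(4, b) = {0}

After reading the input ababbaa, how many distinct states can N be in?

Start: {4}
read a: {2, 3}
read b: {1}
read a: {}
The reachable set is empty and stays empty for the remaining 4 symbols.
Final reachable set {} has 0 states.

0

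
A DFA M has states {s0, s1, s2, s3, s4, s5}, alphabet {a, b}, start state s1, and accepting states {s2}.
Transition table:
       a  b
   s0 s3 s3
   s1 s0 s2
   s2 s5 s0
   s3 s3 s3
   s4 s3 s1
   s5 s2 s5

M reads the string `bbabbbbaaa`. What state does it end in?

s3

s1 --b--> s2
s2 --b--> s0
s0 --a--> s3
s3 --b--> s3
s3 --b--> s3
s3 --b--> s3
s3 --b--> s3
s3 --a--> s3
s3 --a--> s3
s3 --a--> s3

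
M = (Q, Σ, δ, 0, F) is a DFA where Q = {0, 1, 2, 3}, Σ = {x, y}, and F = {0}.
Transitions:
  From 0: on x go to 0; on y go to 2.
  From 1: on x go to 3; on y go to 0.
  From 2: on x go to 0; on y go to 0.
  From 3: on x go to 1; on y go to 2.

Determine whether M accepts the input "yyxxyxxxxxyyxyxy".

0 --y--> 2
2 --y--> 0
0 --x--> 0
0 --x--> 0
0 --y--> 2
2 --x--> 0
0 --x--> 0
0 --x--> 0
0 --x--> 0
0 --x--> 0
0 --y--> 2
2 --y--> 0
0 --x--> 0
0 --y--> 2
2 --x--> 0
0 --y--> 2
End in state 2, which is not an accepting state.

rejected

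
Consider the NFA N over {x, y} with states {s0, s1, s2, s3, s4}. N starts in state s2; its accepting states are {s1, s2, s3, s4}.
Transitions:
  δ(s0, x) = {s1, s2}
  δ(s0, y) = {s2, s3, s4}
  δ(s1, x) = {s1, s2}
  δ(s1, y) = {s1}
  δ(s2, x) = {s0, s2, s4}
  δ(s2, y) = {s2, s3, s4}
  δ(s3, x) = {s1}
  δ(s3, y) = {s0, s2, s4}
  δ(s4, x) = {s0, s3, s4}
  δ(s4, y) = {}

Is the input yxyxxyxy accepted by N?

accepted

Start: {s2}
read y: {s2, s3, s4}
read x: {s0, s1, s2, s3, s4}
read y: {s0, s1, s2, s3, s4}
read x: {s0, s1, s2, s3, s4}
read x: {s0, s1, s2, s3, s4}
read y: {s0, s1, s2, s3, s4}
read x: {s0, s1, s2, s3, s4}
read y: {s0, s1, s2, s3, s4}
Reachable ∩ accepting = {s1, s2, s3, s4} — nonempty.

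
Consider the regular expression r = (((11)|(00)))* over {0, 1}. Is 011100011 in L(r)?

no

011100011 cannot be split into zero or more pieces each matching ((11)|(00)).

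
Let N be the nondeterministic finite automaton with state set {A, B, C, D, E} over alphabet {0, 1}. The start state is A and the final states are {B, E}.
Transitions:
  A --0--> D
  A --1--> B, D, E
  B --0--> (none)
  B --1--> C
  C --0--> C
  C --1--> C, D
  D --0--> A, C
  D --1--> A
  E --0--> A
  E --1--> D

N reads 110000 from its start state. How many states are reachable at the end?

3

Start: {A}
read 1: {B, D, E}
read 1: {A, C, D}
read 0: {A, C, D}
read 0: {A, C, D}
read 0: {A, C, D}
read 0: {A, C, D}
Final reachable set {A, C, D} has 3 states.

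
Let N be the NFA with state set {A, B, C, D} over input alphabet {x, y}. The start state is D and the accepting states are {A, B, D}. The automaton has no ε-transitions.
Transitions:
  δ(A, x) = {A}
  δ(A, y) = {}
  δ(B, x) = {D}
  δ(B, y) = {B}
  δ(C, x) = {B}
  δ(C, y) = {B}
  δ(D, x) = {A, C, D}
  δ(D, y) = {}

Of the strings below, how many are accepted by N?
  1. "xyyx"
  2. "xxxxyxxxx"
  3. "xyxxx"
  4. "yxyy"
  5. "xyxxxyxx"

"xyyx": accepted
"xxxxyxxxx": accepted
"xyxxx": accepted
"yxyy": rejected
"xyxxxyxx": accepted

4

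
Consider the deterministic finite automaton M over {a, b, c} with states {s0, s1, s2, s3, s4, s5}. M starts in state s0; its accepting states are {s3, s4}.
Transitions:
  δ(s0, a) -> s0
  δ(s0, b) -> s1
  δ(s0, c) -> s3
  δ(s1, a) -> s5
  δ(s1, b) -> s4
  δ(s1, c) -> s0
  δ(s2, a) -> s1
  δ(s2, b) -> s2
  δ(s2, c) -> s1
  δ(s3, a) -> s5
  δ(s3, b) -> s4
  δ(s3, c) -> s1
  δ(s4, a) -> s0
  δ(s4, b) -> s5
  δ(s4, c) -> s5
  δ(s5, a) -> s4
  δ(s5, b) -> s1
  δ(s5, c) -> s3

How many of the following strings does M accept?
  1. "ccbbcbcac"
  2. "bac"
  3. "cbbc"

2

"ccbbcbcac": rejected
"bac": accepted
"cbbc": accepted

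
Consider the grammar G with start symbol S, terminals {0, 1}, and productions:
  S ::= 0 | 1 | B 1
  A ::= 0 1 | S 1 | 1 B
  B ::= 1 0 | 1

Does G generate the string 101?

yes

S ⇒ B1 ⇒ 101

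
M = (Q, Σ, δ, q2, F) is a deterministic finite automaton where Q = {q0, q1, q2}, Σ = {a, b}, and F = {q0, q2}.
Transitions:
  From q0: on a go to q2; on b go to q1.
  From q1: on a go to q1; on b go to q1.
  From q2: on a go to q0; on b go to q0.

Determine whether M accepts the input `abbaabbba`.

q2 --a--> q0
q0 --b--> q1
q1 --b--> q1
q1 --a--> q1
q1 --a--> q1
q1 --b--> q1
q1 --b--> q1
q1 --b--> q1
q1 --a--> q1
End in state q1, which is not an accepting state.

rejected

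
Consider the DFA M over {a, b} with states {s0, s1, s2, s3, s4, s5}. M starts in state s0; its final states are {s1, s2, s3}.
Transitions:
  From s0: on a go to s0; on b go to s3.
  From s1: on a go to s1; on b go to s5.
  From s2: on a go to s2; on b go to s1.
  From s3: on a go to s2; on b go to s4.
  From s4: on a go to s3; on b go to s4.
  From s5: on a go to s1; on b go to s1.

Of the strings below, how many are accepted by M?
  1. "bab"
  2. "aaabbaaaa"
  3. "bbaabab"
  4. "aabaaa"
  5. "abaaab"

"bab": accepted
"aaabbaaaa": accepted
"bbaabab": rejected
"aabaaa": accepted
"abaaab": accepted

4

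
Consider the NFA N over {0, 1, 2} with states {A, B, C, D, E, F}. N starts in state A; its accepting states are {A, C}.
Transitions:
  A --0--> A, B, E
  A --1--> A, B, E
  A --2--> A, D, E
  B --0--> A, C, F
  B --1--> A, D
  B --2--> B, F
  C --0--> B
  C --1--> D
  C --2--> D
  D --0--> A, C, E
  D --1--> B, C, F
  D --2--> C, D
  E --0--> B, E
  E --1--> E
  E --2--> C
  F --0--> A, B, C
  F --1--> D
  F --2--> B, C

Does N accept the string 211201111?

Start: {A}
read 2: {A, D, E}
read 1: {A, B, C, E, F}
read 1: {A, B, D, E}
read 2: {A, B, C, D, E, F}
read 0: {A, B, C, E, F}
read 1: {A, B, D, E}
read 1: {A, B, C, D, E, F}
read 1: {A, B, C, D, E, F}
read 1: {A, B, C, D, E, F}
Reachable ∩ accepting = {A, C} — nonempty.

accepted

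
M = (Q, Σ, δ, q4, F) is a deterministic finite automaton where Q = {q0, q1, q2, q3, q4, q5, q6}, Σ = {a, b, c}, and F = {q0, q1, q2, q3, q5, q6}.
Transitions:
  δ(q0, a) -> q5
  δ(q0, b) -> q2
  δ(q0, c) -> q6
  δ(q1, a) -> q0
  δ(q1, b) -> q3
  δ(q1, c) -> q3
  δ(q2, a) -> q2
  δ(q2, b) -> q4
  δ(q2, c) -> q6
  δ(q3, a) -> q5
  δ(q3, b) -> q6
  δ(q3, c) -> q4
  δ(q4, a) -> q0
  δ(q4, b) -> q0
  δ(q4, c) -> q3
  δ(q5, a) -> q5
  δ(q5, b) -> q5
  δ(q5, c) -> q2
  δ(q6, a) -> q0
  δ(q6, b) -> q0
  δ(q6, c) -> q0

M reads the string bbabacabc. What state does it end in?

q6

q4 --b--> q0
q0 --b--> q2
q2 --a--> q2
q2 --b--> q4
q4 --a--> q0
q0 --c--> q6
q6 --a--> q0
q0 --b--> q2
q2 --c--> q6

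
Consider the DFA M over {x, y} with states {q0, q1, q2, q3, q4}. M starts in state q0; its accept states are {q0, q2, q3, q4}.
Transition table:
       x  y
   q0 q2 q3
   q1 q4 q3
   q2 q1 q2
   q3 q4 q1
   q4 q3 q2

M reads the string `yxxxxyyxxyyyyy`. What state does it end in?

q1

q0 --y--> q3
q3 --x--> q4
q4 --x--> q3
q3 --x--> q4
q4 --x--> q3
q3 --y--> q1
q1 --y--> q3
q3 --x--> q4
q4 --x--> q3
q3 --y--> q1
q1 --y--> q3
q3 --y--> q1
q1 --y--> q3
q3 --y--> q1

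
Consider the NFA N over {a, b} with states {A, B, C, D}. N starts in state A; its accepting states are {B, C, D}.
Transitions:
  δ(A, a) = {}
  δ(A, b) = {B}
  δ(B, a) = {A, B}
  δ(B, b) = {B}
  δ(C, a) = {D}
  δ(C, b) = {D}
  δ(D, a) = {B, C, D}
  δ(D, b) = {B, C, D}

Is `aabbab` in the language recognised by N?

rejected

Start: {A}
read a: {}
The reachable set is empty and stays empty for the remaining 5 symbols.
Reachable ∩ accepting = {} — empty.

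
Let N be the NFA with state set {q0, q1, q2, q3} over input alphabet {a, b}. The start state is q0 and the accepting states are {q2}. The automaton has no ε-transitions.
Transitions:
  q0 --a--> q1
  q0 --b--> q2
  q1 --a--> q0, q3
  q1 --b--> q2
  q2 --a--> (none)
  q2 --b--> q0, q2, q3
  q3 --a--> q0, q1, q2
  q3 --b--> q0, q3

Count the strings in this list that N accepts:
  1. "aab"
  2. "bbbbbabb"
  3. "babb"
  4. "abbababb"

3

"aab": accepted
"bbbbbabb": accepted
"babb": rejected
"abbababb": accepted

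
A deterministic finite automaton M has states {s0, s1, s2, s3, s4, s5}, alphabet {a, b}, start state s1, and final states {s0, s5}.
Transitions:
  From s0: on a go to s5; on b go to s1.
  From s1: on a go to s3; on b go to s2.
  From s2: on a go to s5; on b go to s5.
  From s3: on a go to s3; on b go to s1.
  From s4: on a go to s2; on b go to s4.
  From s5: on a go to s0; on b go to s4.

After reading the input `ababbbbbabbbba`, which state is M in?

s1 --a--> s3
s3 --b--> s1
s1 --a--> s3
s3 --b--> s1
s1 --b--> s2
s2 --b--> s5
s5 --b--> s4
s4 --b--> s4
s4 --a--> s2
s2 --b--> s5
s5 --b--> s4
s4 --b--> s4
s4 --b--> s4
s4 --a--> s2

s2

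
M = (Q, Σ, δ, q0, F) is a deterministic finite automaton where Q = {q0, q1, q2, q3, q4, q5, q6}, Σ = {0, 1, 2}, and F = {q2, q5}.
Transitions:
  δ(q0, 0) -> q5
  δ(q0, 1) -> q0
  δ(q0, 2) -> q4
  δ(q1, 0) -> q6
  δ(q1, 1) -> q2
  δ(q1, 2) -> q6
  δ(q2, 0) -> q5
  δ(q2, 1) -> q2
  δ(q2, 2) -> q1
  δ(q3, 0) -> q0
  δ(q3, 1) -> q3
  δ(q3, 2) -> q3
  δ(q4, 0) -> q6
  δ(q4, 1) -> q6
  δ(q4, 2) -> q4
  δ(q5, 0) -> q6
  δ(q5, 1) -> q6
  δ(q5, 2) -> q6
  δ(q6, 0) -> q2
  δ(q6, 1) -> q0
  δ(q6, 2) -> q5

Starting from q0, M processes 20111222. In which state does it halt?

q0 --2--> q4
q4 --0--> q6
q6 --1--> q0
q0 --1--> q0
q0 --1--> q0
q0 --2--> q4
q4 --2--> q4
q4 --2--> q4

q4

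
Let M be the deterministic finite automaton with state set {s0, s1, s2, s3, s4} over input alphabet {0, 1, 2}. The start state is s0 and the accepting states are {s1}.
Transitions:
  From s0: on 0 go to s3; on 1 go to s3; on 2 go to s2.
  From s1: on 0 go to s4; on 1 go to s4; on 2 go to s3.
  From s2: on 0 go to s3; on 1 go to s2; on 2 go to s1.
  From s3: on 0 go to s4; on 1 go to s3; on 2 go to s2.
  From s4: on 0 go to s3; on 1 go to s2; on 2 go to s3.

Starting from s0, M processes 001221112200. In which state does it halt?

s0 --0--> s3
s3 --0--> s4
s4 --1--> s2
s2 --2--> s1
s1 --2--> s3
s3 --1--> s3
s3 --1--> s3
s3 --1--> s3
s3 --2--> s2
s2 --2--> s1
s1 --0--> s4
s4 --0--> s3

s3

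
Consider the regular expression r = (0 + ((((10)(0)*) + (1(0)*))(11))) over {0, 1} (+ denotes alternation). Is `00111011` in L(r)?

Neither 0 nor ((((10)(0)*)+(1(0)*))(11)) matches 00111011.

no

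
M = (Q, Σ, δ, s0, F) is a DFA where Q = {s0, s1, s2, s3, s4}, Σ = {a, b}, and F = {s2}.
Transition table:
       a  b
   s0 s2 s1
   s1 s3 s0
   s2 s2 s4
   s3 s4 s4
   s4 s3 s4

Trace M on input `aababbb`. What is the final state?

s4

s0 --a--> s2
s2 --a--> s2
s2 --b--> s4
s4 --a--> s3
s3 --b--> s4
s4 --b--> s4
s4 --b--> s4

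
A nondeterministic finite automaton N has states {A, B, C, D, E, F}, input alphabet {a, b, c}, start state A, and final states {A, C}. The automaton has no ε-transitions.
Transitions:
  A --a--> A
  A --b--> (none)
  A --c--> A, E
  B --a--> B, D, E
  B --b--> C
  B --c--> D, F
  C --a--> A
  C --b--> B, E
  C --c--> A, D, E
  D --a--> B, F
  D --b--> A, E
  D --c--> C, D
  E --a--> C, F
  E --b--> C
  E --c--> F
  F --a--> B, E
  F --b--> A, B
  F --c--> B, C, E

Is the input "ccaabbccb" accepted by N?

accepted

Start: {A}
read c: {A, E}
read c: {A, E, F}
read a: {A, B, C, E, F}
read a: {A, B, C, D, E, F}
read b: {A, B, C, E}
read b: {B, C, E}
read c: {A, D, E, F}
read c: {A, B, C, D, E, F}
read b: {A, B, C, E}
Reachable ∩ accepting = {A, C} — nonempty.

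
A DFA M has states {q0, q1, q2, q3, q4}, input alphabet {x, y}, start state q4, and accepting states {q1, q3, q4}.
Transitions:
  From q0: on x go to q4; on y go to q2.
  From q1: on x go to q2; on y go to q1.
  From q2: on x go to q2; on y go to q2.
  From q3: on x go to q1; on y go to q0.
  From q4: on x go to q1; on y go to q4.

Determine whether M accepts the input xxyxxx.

rejected

q4 --x--> q1
q1 --x--> q2
q2 --y--> q2
q2 --x--> q2
q2 --x--> q2
q2 --x--> q2
End in state q2, which is not an accepting state.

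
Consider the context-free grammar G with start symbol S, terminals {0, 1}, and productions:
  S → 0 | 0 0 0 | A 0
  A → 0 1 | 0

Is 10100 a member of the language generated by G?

no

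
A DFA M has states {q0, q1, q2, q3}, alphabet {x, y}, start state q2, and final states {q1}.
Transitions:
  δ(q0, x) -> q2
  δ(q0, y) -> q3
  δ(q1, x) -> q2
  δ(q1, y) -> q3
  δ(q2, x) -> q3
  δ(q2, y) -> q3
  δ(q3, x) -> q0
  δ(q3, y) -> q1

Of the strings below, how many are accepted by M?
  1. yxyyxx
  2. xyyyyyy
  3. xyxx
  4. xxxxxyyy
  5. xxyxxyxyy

1

yxyyxx: rejected
xyyyyyy: rejected
xyxx: rejected
xxxxxyyy: rejected
xxyxxyxyy: accepted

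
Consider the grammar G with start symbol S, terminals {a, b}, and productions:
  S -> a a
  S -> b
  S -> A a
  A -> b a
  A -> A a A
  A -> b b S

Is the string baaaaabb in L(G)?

no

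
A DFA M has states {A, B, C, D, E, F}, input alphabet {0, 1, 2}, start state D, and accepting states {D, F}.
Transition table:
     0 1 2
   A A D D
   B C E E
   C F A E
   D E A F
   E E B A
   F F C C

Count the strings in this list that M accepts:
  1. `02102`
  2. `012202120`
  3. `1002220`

`02102`: rejected
`012202120`: rejected
`1002220`: accepted

1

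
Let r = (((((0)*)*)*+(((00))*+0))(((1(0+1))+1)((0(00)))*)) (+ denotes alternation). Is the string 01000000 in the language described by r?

Split as 0·1000000: ((((0)*)*)*+(((00))*+0)) matches 0 and (((1(0+1))+1)((0(00)))*) matches 1000000.

yes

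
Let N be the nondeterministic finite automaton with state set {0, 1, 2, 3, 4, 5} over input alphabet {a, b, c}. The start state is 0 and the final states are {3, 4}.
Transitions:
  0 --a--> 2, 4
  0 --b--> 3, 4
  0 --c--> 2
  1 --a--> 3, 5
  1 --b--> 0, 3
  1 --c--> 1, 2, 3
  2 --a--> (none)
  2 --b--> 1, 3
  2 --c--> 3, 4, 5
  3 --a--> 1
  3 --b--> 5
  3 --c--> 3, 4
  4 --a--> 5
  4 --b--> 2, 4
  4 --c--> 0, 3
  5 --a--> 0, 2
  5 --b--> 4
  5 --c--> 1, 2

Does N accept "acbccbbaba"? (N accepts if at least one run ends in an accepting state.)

Start: {0}
read a: {2, 4}
read c: {0, 3, 4, 5}
read b: {2, 3, 4, 5}
read c: {0, 1, 2, 3, 4, 5}
read c: {0, 1, 2, 3, 4, 5}
read b: {0, 1, 2, 3, 4, 5}
read b: {0, 1, 2, 3, 4, 5}
read a: {0, 1, 2, 3, 4, 5}
read b: {0, 1, 2, 3, 4, 5}
read a: {0, 1, 2, 3, 4, 5}
Reachable ∩ accepting = {3, 4} — nonempty.

accepted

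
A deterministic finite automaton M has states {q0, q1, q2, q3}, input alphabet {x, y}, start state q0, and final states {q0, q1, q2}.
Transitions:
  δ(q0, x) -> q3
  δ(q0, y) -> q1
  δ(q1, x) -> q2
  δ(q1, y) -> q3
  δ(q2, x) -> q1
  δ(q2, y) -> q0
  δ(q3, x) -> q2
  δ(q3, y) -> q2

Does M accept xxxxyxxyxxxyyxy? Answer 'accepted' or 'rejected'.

rejected

q0 --x--> q3
q3 --x--> q2
q2 --x--> q1
q1 --x--> q2
q2 --y--> q0
q0 --x--> q3
q3 --x--> q2
q2 --y--> q0
q0 --x--> q3
q3 --x--> q2
q2 --x--> q1
q1 --y--> q3
q3 --y--> q2
q2 --x--> q1
q1 --y--> q3
End in state q3, which is not an accepting state.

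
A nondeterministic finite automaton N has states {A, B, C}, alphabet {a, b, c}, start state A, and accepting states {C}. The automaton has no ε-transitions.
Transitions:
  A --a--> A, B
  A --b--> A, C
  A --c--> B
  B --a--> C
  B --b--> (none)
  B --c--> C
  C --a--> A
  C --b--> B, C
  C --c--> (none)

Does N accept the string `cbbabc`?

rejected

Start: {A}
read c: {B}
read b: {}
The reachable set is empty and stays empty for the remaining 4 symbols.
Reachable ∩ accepting = {} — empty.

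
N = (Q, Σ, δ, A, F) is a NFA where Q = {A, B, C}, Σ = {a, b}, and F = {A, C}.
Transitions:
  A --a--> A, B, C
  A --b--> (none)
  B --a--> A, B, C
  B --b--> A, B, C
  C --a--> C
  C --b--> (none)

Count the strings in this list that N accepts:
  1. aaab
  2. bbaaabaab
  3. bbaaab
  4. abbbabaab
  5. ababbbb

3

aaab: accepted
bbaaabaab: rejected
bbaaab: rejected
abbbabaab: accepted
ababbbb: accepted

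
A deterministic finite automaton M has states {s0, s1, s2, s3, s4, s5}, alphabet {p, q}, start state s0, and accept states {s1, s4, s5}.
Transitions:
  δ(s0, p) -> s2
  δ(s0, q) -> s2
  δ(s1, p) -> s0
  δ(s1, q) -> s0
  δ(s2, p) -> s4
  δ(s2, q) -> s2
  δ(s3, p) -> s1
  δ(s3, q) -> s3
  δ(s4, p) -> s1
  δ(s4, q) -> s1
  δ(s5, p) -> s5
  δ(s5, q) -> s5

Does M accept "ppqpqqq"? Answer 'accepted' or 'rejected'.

rejected

s0 --p--> s2
s2 --p--> s4
s4 --q--> s1
s1 --p--> s0
s0 --q--> s2
s2 --q--> s2
s2 --q--> s2
End in state s2, which is not an accepting state.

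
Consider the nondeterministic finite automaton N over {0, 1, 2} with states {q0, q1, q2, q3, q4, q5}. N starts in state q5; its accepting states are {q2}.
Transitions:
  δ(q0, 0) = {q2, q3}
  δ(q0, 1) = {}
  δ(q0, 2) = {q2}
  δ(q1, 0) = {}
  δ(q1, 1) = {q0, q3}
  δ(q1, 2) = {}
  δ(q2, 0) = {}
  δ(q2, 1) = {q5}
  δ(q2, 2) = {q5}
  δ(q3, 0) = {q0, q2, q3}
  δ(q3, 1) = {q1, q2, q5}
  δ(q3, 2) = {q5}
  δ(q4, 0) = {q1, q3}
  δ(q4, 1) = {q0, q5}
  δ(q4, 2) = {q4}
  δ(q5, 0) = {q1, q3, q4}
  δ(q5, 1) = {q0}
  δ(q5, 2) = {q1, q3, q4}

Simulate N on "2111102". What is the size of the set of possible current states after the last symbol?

3

Start: {q5}
read 2: {q1, q3, q4}
read 1: {q0, q1, q2, q3, q5}
read 1: {q0, q1, q2, q3, q5}
read 1: {q0, q1, q2, q3, q5}
read 1: {q0, q1, q2, q3, q5}
read 0: {q0, q1, q2, q3, q4}
read 2: {q2, q4, q5}
Final reachable set {q2, q4, q5} has 3 states.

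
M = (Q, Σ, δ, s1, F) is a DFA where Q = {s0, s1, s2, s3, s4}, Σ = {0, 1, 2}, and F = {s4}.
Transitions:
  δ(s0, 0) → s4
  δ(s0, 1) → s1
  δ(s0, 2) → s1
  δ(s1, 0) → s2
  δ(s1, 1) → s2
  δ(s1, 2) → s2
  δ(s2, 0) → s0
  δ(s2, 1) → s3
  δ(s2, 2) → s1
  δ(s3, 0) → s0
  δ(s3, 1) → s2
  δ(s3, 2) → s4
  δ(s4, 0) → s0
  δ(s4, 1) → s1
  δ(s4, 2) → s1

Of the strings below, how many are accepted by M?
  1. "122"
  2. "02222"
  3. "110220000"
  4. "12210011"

1

"122": rejected
"02222": rejected
"110220000": accepted
"12210011": rejected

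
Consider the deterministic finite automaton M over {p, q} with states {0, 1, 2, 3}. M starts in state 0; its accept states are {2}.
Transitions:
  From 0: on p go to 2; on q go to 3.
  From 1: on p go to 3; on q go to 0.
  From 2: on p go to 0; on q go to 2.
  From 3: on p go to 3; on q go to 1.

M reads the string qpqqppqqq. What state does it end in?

0

0 --q--> 3
3 --p--> 3
3 --q--> 1
1 --q--> 0
0 --p--> 2
2 --p--> 0
0 --q--> 3
3 --q--> 1
1 --q--> 0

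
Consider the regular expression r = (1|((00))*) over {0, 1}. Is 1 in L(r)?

The left alternative 1 matches 1.

yes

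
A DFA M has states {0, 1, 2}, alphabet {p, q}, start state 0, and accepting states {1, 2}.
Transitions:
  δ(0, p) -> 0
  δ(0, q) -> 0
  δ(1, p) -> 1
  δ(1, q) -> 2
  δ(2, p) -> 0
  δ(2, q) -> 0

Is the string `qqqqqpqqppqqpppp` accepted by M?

rejected

0 --q--> 0
0 --q--> 0
0 --q--> 0
0 --q--> 0
0 --q--> 0
0 --p--> 0
0 --q--> 0
0 --q--> 0
0 --p--> 0
0 --p--> 0
0 --q--> 0
0 --q--> 0
0 --p--> 0
0 --p--> 0
0 --p--> 0
0 --p--> 0
End in state 0, which is not an accepting state.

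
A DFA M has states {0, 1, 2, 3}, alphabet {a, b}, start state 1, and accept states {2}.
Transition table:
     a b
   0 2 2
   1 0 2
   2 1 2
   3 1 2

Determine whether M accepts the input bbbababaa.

1 --b--> 2
2 --b--> 2
2 --b--> 2
2 --a--> 1
1 --b--> 2
2 --a--> 1
1 --b--> 2
2 --a--> 1
1 --a--> 0
End in state 0, which is not an accepting state.

rejected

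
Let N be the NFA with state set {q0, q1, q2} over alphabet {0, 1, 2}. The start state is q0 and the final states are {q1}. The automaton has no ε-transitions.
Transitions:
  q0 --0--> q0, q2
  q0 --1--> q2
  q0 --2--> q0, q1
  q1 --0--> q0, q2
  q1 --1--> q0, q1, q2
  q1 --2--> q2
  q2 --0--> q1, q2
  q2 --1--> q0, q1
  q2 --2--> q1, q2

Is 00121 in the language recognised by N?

Start: {q0}
read 0: {q0, q2}
read 0: {q0, q1, q2}
read 1: {q0, q1, q2}
read 2: {q0, q1, q2}
read 1: {q0, q1, q2}
Reachable ∩ accepting = {q1} — nonempty.

accepted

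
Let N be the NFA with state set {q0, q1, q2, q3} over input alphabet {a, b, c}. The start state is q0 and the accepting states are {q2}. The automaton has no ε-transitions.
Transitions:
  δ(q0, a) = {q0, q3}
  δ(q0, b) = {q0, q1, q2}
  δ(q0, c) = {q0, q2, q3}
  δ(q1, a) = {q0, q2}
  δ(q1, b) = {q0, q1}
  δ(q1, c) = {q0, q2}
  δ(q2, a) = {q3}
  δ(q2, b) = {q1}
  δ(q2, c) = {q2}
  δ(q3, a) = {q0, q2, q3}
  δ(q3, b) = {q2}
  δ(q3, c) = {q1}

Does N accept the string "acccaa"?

accepted

Start: {q0}
read a: {q0, q3}
read c: {q0, q1, q2, q3}
read c: {q0, q1, q2, q3}
read c: {q0, q1, q2, q3}
read a: {q0, q2, q3}
read a: {q0, q2, q3}
Reachable ∩ accepting = {q2} — nonempty.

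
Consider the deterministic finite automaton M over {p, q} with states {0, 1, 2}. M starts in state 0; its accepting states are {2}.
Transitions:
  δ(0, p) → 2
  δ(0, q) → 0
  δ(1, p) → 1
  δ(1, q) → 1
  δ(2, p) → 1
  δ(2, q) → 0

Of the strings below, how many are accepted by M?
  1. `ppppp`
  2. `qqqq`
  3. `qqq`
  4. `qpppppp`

`ppppp`: rejected
`qqqq`: rejected
`qqq`: rejected
`qpppppp`: rejected

0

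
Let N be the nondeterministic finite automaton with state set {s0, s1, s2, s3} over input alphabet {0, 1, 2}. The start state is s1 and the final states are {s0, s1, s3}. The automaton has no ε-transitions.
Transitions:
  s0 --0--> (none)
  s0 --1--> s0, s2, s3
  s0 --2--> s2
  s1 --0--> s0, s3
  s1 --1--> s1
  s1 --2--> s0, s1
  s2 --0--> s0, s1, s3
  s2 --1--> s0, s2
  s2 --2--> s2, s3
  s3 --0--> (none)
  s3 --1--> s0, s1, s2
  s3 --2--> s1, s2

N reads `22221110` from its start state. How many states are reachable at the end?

Start: {s1}
read 2: {s0, s1}
read 2: {s0, s1, s2}
read 2: {s0, s1, s2, s3}
read 2: {s0, s1, s2, s3}
read 1: {s0, s1, s2, s3}
read 1: {s0, s1, s2, s3}
read 1: {s0, s1, s2, s3}
read 0: {s0, s1, s3}
Final reachable set {s0, s1, s3} has 3 states.

3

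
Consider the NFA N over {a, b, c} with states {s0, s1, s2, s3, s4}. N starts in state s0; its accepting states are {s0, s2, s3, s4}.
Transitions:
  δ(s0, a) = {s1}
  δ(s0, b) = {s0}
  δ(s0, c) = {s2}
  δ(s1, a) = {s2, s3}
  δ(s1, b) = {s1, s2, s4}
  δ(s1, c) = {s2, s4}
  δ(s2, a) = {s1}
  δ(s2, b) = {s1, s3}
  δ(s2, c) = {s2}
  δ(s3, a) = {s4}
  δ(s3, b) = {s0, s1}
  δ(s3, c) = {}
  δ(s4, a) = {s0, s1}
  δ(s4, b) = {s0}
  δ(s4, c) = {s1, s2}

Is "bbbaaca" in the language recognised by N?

Start: {s0}
read b: {s0}
read b: {s0}
read b: {s0}
read a: {s1}
read a: {s2, s3}
read c: {s2}
read a: {s1}
Reachable ∩ accepting = {} — empty.

rejected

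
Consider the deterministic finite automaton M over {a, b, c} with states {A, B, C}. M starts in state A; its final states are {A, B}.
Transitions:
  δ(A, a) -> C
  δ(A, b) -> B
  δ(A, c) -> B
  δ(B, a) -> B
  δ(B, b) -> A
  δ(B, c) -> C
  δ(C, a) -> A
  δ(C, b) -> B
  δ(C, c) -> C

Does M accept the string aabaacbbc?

accepted

A --a--> C
C --a--> A
A --b--> B
B --a--> B
B --a--> B
B --c--> C
C --b--> B
B --b--> A
A --c--> B
End in state B, which is an accepting state.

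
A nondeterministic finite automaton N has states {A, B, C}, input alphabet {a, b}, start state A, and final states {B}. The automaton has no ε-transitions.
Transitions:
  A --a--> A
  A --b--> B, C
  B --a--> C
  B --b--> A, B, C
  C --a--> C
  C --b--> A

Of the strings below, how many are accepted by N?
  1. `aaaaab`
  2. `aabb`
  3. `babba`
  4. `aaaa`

`aaaaab`: accepted
`aabb`: accepted
`babba`: rejected
`aaaa`: rejected

2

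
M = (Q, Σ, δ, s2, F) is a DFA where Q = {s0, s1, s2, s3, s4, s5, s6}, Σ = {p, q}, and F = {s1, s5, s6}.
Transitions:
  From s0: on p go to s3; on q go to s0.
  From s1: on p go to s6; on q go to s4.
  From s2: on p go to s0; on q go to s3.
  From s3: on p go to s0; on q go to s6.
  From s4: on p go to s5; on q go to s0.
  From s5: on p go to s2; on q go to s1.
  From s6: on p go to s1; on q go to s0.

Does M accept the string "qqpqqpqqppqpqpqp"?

s2 --q--> s3
s3 --q--> s6
s6 --p--> s1
s1 --q--> s4
s4 --q--> s0
s0 --p--> s3
s3 --q--> s6
s6 --q--> s0
s0 --p--> s3
s3 --p--> s0
s0 --q--> s0
s0 --p--> s3
s3 --q--> s6
s6 --p--> s1
s1 --q--> s4
s4 --p--> s5
End in state s5, which is an accepting state.

accepted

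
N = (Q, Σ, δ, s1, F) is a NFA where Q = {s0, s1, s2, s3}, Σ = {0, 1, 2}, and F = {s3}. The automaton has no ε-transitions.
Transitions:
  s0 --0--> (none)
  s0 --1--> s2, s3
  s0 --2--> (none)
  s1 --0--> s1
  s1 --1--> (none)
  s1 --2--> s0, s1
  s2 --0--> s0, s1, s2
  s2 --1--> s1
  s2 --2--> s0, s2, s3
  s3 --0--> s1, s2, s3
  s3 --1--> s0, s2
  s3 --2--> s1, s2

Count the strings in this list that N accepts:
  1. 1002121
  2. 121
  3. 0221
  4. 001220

1

1002121: rejected
121: rejected
0221: accepted
001220: rejected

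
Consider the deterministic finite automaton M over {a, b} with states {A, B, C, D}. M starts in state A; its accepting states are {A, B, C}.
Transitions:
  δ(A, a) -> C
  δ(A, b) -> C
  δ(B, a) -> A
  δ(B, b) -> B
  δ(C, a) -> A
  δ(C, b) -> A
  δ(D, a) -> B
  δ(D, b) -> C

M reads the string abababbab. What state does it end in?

C

A --a--> C
C --b--> A
A --a--> C
C --b--> A
A --a--> C
C --b--> A
A --b--> C
C --a--> A
A --b--> C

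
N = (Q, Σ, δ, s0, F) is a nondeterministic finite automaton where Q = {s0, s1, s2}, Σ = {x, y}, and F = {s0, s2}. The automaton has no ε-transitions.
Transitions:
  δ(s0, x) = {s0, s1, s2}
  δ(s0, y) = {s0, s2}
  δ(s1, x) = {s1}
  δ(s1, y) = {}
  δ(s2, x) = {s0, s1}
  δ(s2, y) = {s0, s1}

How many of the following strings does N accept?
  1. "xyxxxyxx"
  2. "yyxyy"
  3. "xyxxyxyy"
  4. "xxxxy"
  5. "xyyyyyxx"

5

"xyxxxyxx": accepted
"yyxyy": accepted
"xyxxyxyy": accepted
"xxxxy": accepted
"xyyyyyxx": accepted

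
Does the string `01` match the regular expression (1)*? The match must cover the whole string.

no

01 cannot be split into zero or more pieces each matching 1.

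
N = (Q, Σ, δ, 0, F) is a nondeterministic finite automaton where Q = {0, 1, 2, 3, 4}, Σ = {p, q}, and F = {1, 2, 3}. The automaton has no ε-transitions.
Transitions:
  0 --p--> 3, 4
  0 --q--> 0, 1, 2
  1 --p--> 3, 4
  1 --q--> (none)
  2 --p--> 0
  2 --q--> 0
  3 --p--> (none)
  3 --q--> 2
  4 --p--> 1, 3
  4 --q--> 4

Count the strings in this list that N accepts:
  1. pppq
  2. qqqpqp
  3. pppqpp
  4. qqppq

pppq: accepted
qqqpqp: accepted
pppqpp: accepted
qqppq: accepted

4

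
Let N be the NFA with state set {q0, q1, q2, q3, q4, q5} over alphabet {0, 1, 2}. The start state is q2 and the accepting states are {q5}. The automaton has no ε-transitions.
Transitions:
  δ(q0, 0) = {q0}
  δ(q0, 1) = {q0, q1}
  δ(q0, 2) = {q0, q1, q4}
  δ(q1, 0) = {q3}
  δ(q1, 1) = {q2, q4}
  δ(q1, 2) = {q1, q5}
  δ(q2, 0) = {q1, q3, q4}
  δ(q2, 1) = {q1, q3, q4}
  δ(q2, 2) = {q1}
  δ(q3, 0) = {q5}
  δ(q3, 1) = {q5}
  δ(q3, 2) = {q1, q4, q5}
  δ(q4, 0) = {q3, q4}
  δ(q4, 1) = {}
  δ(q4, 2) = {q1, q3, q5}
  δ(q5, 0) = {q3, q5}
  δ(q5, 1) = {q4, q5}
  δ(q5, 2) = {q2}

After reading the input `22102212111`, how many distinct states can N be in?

5

Start: {q2}
read 2: {q1}
read 2: {q1, q5}
read 1: {q2, q4, q5}
read 0: {q1, q3, q4, q5}
read 2: {q1, q2, q3, q4, q5}
read 2: {q1, q2, q3, q4, q5}
read 1: {q1, q2, q3, q4, q5}
read 2: {q1, q2, q3, q4, q5}
read 1: {q1, q2, q3, q4, q5}
read 1: {q1, q2, q3, q4, q5}
read 1: {q1, q2, q3, q4, q5}
Final reachable set {q1, q2, q3, q4, q5} has 5 states.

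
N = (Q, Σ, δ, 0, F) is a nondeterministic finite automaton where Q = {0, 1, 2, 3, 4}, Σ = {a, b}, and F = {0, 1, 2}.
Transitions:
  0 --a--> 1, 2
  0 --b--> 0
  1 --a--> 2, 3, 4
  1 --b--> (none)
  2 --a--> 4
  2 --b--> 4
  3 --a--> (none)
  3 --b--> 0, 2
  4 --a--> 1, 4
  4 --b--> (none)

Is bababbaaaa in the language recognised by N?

Start: {0}
read b: {0}
read a: {1, 2}
read b: {4}
read a: {1, 4}
read b: {}
The reachable set is empty and stays empty for the remaining 5 symbols.
Reachable ∩ accepting = {} — empty.

rejected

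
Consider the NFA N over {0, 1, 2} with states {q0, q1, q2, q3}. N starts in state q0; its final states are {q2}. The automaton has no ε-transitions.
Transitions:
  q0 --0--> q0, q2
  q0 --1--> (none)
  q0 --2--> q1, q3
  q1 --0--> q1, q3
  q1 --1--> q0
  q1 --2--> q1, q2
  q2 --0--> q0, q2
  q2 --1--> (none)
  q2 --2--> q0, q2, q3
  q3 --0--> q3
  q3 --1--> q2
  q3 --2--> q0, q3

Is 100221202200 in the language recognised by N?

Start: {q0}
read 1: {}
The reachable set is empty and stays empty for the remaining 11 symbols.
Reachable ∩ accepting = {} — empty.

rejected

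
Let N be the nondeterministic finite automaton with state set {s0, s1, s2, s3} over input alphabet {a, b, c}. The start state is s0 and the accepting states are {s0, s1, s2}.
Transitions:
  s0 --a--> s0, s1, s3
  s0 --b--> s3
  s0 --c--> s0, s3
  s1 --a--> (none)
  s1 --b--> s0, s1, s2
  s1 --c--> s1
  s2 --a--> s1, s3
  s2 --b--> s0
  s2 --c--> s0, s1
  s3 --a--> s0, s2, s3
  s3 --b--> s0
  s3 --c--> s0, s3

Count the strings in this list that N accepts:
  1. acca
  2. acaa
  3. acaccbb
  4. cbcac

acca: accepted
acaa: accepted
acaccbb: accepted
cbcac: accepted

4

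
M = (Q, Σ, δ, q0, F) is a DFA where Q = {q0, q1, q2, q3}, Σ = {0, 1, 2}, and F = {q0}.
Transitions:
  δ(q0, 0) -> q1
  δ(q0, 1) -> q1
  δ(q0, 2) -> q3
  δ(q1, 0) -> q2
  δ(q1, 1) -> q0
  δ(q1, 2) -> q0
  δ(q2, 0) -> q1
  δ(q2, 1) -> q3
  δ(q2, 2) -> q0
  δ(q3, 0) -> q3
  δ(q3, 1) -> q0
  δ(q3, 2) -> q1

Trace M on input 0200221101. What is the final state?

q3

q0 --0--> q1
q1 --2--> q0
q0 --0--> q1
q1 --0--> q2
q2 --2--> q0
q0 --2--> q3
q3 --1--> q0
q0 --1--> q1
q1 --0--> q2
q2 --1--> q3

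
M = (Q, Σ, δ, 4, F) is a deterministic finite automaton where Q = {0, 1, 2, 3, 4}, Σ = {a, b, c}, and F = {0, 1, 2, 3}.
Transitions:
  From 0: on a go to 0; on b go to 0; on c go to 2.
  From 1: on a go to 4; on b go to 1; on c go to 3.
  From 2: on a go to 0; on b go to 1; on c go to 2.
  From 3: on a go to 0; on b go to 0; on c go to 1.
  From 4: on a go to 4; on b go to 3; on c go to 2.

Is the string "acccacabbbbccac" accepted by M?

4 --a--> 4
4 --c--> 2
2 --c--> 2
2 --c--> 2
2 --a--> 0
0 --c--> 2
2 --a--> 0
0 --b--> 0
0 --b--> 0
0 --b--> 0
0 --b--> 0
0 --c--> 2
2 --c--> 2
2 --a--> 0
0 --c--> 2
End in state 2, which is an accepting state.

accepted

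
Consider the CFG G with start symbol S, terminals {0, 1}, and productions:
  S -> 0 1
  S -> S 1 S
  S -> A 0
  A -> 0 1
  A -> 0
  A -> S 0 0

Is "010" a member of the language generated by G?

S ⇒ A0 ⇒ 010

yes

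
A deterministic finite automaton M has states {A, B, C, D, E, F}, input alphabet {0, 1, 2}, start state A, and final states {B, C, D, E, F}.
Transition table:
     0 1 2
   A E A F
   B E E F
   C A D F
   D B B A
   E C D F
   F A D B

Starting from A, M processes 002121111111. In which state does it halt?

A

A --0--> E
E --0--> C
C --2--> F
F --1--> D
D --2--> A
A --1--> A
A --1--> A
A --1--> A
A --1--> A
A --1--> A
A --1--> A
A --1--> A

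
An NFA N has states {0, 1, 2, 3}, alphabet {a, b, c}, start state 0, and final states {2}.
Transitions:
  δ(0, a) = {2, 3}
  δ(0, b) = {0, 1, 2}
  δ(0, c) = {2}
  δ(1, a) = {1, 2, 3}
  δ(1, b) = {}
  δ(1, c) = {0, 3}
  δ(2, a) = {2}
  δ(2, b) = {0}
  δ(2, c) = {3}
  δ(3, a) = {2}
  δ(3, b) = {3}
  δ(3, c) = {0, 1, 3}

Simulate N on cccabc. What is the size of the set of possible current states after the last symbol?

4

Start: {0}
read c: {2}
read c: {3}
read c: {0, 1, 3}
read a: {1, 2, 3}
read b: {0, 3}
read c: {0, 1, 2, 3}
Final reachable set {0, 1, 2, 3} has 4 states.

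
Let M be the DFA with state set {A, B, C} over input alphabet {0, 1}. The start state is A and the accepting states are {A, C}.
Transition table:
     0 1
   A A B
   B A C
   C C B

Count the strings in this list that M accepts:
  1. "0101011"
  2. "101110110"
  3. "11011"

3

"0101011": accepted
"101110110": accepted
"11011": accepted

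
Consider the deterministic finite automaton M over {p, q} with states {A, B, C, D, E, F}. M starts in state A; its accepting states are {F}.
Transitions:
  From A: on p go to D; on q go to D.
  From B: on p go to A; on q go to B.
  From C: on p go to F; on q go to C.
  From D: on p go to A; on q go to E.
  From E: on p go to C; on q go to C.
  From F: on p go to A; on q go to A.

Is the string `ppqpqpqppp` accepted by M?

A --p--> D
D --p--> A
A --q--> D
D --p--> A
A --q--> D
D --p--> A
A --q--> D
D --p--> A
A --p--> D
D --p--> A
End in state A, which is not an accepting state.

rejected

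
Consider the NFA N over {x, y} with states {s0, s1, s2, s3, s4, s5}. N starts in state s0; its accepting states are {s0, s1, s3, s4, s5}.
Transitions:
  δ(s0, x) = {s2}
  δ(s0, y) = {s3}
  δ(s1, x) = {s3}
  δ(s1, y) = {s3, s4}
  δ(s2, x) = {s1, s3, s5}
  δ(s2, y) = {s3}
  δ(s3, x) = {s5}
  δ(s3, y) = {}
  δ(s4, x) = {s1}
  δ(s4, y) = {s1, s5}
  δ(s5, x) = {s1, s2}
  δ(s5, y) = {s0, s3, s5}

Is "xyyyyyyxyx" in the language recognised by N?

rejected

Start: {s0}
read x: {s2}
read y: {s3}
read y: {}
The reachable set is empty and stays empty for the remaining 7 symbols.
Reachable ∩ accepting = {} — empty.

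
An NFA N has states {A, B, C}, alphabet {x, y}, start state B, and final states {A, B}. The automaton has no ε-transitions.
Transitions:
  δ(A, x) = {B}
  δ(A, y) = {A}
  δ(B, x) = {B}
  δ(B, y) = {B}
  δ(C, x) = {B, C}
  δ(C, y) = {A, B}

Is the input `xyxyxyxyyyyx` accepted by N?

Start: {B}
read x: {B}
read y: {B}
read x: {B}
read y: {B}
read x: {B}
read y: {B}
read x: {B}
read y: {B}
read y: {B}
read y: {B}
read y: {B}
read x: {B}
Reachable ∩ accepting = {B} — nonempty.

accepted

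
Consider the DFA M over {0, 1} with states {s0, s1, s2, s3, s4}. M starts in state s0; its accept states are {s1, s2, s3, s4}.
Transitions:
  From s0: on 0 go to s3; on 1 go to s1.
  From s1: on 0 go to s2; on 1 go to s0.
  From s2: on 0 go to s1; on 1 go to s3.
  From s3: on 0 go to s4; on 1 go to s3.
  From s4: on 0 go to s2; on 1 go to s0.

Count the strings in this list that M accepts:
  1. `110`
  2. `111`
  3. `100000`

3

`110`: accepted
`111`: accepted
`100000`: accepted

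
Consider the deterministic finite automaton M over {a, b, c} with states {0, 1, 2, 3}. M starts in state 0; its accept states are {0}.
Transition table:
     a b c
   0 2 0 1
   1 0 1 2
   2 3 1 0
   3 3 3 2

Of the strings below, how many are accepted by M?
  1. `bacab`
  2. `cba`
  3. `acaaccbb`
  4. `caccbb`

2

`bacab`: rejected
`cba`: accepted
`acaaccbb`: accepted
`caccbb`: rejected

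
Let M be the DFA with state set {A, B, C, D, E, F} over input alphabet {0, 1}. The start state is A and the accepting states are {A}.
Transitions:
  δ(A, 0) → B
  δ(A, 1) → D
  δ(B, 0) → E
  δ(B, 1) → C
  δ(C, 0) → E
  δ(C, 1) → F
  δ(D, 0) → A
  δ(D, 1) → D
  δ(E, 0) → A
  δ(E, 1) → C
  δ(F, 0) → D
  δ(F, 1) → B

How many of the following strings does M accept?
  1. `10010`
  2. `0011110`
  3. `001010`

0

`10010`: rejected
`0011110`: rejected
`001010`: rejected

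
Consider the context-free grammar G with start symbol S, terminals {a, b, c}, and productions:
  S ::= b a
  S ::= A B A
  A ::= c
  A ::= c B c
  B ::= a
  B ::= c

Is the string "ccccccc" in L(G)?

S ⇒ ABA ⇒ cBcBA ⇒ cccBA ⇒ ccccA ⇒ cccccBc ⇒ ccccccc

yes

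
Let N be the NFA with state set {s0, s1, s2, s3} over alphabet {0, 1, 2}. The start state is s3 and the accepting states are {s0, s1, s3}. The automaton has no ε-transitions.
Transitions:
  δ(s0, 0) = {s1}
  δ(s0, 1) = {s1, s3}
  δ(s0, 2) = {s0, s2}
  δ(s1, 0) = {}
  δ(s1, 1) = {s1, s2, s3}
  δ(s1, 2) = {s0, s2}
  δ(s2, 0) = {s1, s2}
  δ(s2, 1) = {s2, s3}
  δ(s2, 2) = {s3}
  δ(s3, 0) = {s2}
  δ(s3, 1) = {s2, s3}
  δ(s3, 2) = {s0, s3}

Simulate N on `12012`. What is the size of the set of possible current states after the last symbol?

3

Start: {s3}
read 1: {s2, s3}
read 2: {s0, s3}
read 0: {s1, s2}
read 1: {s1, s2, s3}
read 2: {s0, s2, s3}
Final reachable set {s0, s2, s3} has 3 states.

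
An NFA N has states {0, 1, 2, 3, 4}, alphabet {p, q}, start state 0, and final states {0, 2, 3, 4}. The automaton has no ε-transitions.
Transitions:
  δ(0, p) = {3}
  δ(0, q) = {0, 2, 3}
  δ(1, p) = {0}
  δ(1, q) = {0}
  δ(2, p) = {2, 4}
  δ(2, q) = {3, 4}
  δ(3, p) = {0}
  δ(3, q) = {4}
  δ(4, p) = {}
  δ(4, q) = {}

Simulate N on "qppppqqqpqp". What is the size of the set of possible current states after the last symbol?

Start: {0}
read q: {0, 2, 3}
read p: {0, 2, 3, 4}
read p: {0, 2, 3, 4}
read p: {0, 2, 3, 4}
read p: {0, 2, 3, 4}
read q: {0, 2, 3, 4}
read q: {0, 2, 3, 4}
read q: {0, 2, 3, 4}
read p: {0, 2, 3, 4}
read q: {0, 2, 3, 4}
read p: {0, 2, 3, 4}
Final reachable set {0, 2, 3, 4} has 4 states.

4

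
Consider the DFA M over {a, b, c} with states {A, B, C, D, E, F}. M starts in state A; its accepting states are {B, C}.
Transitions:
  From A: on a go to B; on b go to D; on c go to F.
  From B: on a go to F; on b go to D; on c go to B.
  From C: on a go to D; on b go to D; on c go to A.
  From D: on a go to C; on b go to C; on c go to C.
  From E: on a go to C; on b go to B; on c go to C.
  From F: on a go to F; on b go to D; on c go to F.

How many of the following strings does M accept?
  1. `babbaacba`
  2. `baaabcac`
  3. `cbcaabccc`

2

`babbaacba`: accepted
`baaabcac`: accepted
`cbcaabccc`: rejected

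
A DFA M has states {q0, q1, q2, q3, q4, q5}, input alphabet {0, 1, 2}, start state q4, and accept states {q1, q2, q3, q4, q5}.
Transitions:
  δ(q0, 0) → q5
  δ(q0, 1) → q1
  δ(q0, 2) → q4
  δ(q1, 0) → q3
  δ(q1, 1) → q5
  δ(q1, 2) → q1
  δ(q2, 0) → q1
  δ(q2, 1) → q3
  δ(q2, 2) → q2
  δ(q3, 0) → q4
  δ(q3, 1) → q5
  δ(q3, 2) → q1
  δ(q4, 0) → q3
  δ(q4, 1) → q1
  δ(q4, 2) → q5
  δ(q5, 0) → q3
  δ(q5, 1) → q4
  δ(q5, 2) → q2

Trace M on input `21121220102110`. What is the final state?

q4 --2--> q5
q5 --1--> q4
q4 --1--> q1
q1 --2--> q1
q1 --1--> q5
q5 --2--> q2
q2 --2--> q2
q2 --0--> q1
q1 --1--> q5
q5 --0--> q3
q3 --2--> q1
q1 --1--> q5
q5 --1--> q4
q4 --0--> q3

q3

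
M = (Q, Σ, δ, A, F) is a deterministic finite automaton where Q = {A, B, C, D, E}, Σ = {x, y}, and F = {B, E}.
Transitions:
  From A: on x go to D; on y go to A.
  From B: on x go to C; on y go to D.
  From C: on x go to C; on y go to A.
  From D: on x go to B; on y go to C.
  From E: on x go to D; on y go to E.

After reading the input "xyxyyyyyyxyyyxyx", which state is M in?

A --x--> D
D --y--> C
C --x--> C
C --y--> A
A --y--> A
A --y--> A
A --y--> A
A --y--> A
A --y--> A
A --x--> D
D --y--> C
C --y--> A
A --y--> A
A --x--> D
D --y--> C
C --x--> C

C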